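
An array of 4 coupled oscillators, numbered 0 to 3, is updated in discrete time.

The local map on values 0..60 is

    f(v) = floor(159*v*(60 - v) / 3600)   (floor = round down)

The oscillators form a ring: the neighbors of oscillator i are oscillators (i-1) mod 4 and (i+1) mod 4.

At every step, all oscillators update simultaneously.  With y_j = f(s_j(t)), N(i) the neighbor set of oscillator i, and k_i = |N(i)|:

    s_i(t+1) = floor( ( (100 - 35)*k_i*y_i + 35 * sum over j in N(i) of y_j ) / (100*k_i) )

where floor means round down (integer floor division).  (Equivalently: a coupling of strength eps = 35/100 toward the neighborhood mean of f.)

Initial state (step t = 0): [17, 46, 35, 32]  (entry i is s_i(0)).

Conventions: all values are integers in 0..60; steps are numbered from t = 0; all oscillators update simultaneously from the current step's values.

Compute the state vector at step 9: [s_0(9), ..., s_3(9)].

Simulating step by step:
t=0: [17, 46, 35, 32]
t=1: [32, 30, 36, 37]
t=2: [38, 38, 38, 37]
t=3: [36, 36, 36, 36]
t=4: [38, 38, 38, 38]
t=5: [36, 36, 36, 36]
t=6: [38, 38, 38, 38]
t=7: [36, 36, 36, 36]
t=8: [38, 38, 38, 38]
t=9: [36, 36, 36, 36]

Answer: [36, 36, 36, 36]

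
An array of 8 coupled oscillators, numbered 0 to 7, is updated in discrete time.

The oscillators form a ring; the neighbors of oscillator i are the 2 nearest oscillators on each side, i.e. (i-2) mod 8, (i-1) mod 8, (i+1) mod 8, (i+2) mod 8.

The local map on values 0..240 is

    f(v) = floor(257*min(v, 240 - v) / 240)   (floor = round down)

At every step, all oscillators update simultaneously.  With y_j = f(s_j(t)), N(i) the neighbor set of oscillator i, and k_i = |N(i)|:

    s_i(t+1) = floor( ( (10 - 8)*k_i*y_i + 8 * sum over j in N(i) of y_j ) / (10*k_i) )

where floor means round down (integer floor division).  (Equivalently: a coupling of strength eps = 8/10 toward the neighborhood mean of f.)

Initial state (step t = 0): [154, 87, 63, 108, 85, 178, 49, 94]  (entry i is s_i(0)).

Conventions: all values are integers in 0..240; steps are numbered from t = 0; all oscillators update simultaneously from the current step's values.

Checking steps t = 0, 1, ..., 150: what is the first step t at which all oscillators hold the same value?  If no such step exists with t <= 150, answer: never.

Answer: 5
Key observation: Synchronization is absorbing here: once all oscillators are equal they stay equal, and step 5 is the first all-equal step.

Derivation:
t=0: [154, 87, 63, 108, 85, 178, 49, 94]  (not all equal)
t=1: [80, 93, 91, 86, 78, 84, 80, 80]  (not all equal)
t=2: [90, 91, 91, 92, 89, 86, 85, 88]  (not all equal)
t=3: [95, 96, 96, 95, 94, 94, 93, 94]  (not all equal)
t=4: [100, 101, 101, 101, 100, 100, 100, 100]  (not all equal)
t=5: [107, 107, 107, 107, 107, 107, 107, 107]  (all equal)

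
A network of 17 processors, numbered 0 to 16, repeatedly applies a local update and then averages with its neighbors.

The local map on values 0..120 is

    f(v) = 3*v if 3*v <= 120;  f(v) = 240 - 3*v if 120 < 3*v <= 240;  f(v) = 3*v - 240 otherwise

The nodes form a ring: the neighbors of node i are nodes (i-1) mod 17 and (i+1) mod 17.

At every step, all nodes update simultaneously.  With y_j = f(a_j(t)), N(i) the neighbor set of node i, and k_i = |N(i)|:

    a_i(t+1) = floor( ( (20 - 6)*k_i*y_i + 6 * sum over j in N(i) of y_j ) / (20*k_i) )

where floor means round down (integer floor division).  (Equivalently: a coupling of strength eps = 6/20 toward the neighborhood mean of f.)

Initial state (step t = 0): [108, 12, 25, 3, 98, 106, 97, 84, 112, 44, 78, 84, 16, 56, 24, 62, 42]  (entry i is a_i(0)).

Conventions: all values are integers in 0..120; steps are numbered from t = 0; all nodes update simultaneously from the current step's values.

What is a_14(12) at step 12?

Simulating step by step:
t=0: [108, 12, 25, 3, 98, 106, 97, 84, 112, 44, 78, 84, 16, 56, 24, 62, 42]
t=1: [81, 49, 59, 25, 50, 70, 49, 30, 85, 90, 22, 16, 46, 68, 69, 65, 100]
t=2: [25, 75, 69, 75, 78, 48, 83, 79, 28, 33, 57, 58, 84, 45, 35, 45, 49]
t=3: [68, 26, 27, 16, 20, 69, 21, 16, 74, 92, 73, 58, 34, 91, 105, 103, 92]
t=4: [42, 72, 75, 54, 54, 41, 56, 45, 25, 31, 30, 64, 86, 49, 67, 64, 40]
t=5: [101, 36, 25, 68, 83, 104, 83, 95, 82, 89, 84, 49, 33, 73, 48, 57, 108]
t=6: [72, 96, 74, 37, 22, 53, 23, 33, 15, 21, 26, 81, 86, 43, 80, 75, 78]
t=7: [24, 39, 36, 90, 75, 76, 75, 86, 55, 62, 64, 16, 29, 80, 18, 11, 10]
t=8: [72, 108, 97, 39, 16, 12, 15, 26, 63, 56, 48, 53, 68, 21, 42, 35, 36]
t=9: [45, 70, 65, 96, 56, 39, 48, 69, 58, 72, 90, 76, 46, 66, 105, 106, 94]
t=10: [84, 43, 43, 51, 75, 107, 89, 47, 54, 31, 26, 28, 79, 55, 70, 72, 56]
t=11: [35, 96, 107, 79, 35, 63, 45, 85, 83, 88, 81, 70, 25, 57, 35, 32, 55]
t=12: [91, 61, 64, 30, 81, 67, 83, 27, 12, 18, 10, 32, 67, 75, 98, 94, 82]

Answer: a_14(12) = 98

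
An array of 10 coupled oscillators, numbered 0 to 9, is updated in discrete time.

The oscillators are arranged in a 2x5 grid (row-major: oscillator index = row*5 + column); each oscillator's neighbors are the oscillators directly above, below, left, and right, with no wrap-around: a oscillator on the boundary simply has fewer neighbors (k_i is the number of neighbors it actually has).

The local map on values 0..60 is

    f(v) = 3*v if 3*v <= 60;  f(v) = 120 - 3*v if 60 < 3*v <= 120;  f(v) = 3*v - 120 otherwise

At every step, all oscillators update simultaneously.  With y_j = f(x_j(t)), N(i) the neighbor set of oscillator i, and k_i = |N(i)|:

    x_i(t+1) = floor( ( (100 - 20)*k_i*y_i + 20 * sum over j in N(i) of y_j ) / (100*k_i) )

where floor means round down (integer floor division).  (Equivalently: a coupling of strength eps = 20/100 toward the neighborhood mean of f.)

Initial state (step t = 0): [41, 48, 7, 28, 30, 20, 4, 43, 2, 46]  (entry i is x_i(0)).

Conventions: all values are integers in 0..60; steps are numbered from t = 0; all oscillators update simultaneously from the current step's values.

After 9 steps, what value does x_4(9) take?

Simulating step by step:
t=0: [41, 48, 7, 28, 30, 20, 4, 43, 2, 46]
t=1: [10, 21, 21, 32, 29, 49, 15, 9, 9, 18]
t=2: [32, 54, 52, 27, 34, 29, 43, 30, 28, 49]
t=3: [26, 38, 36, 37, 21, 29, 14, 29, 35, 27]
t=4: [37, 11, 12, 12, 50, 34, 38, 31, 17, 38]
t=5: [12, 29, 35, 36, 28, 15, 10, 27, 45, 12]
t=6: [36, 31, 17, 14, 33, 42, 31, 35, 17, 33]
t=7: [12, 27, 46, 41, 23, 8, 24, 20, 46, 24]
t=8: [35, 38, 21, 8, 45, 27, 46, 53, 21, 45]
t=9: [16, 10, 50, 27, 15, 34, 20, 40, 50, 19]

Answer: x_4(9) = 15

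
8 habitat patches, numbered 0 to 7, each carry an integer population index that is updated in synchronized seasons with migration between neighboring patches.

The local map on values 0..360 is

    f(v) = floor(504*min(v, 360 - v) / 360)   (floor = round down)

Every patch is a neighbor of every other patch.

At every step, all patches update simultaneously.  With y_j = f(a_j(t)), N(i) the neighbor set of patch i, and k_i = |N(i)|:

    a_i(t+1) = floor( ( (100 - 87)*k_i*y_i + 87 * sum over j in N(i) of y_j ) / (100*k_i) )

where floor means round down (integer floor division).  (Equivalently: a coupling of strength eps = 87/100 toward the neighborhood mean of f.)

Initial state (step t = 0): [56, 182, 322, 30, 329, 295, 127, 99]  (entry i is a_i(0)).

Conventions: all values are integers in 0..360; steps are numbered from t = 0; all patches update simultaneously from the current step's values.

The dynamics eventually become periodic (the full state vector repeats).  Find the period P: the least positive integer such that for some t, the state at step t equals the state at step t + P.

Answer: 16
Key observation: The state at step 2, [151, 151, 151, 151, 151, 151, 151, 151], reappears at step 18 — and no state repeats earlier — so the cycle the system enters has period 16.

Derivation:
t=0: [56, 182, 322, 30, 329, 295, 127, 99]
t=1: [108, 109, 108, 108, 108, 108, 109, 109]
t=2: [151, 151, 151, 151, 151, 151, 151, 151]
t=3: [211, 211, 211, 211, 211, 211, 211, 211]
t=4: [208, 208, 208, 208, 208, 208, 208, 208]
t=5: [212, 212, 212, 212, 212, 212, 212, 212]
t=6: [207, 207, 207, 207, 207, 207, 207, 207]
t=7: [214, 214, 214, 214, 214, 214, 214, 214]
t=8: [204, 204, 204, 204, 204, 204, 204, 204]
t=9: [218, 218, 218, 218, 218, 218, 218, 218]
t=10: [198, 198, 198, 198, 198, 198, 198, 198]
t=11: [226, 226, 226, 226, 226, 226, 226, 226]
t=12: [187, 187, 187, 187, 187, 187, 187, 187]
t=13: [242, 242, 242, 242, 242, 242, 242, 242]
t=14: [165, 165, 165, 165, 165, 165, 165, 165]
t=15: [231, 231, 231, 231, 231, 231, 231, 231]
t=16: [180, 180, 180, 180, 180, 180, 180, 180]
t=17: [252, 252, 252, 252, 252, 252, 252, 252]
t=18: [151, 151, 151, 151, 151, 151, 151, 151]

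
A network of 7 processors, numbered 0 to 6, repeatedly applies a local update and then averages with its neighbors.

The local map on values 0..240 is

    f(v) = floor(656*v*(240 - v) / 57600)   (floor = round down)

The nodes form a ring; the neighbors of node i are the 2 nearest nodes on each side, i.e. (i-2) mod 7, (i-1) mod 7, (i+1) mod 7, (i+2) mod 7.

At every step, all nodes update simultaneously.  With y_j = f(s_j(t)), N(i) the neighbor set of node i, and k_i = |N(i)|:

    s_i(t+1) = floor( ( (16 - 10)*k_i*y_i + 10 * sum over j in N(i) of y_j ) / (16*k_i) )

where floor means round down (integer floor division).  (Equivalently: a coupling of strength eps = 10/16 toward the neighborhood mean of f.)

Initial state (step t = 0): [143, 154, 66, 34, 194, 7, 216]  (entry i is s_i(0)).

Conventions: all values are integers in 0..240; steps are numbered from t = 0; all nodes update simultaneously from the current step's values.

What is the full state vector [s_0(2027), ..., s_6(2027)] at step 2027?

Answer: [151, 151, 151, 151, 151, 151, 151]
Key observation: The state at step 6, [153, 153, 153, 153, 153, 153, 153], reappears at step 8: the system is in a cycle of period 2 from step 6 on.  Therefore the state at step 2027 equals the state at step 6 + ((2027 - 6) mod 2) = 7, which is [151, 151, 151, 151, 151, 151, 151].

Derivation:
t=0: [143, 154, 66, 34, 194, 7, 216]
t=1: [114, 122, 124, 91, 82, 68, 88]
t=2: [156, 159, 159, 152, 149, 146, 151]
t=3: [149, 148, 148, 151, 152, 153, 151]
t=4: [153, 154, 154, 153, 152, 152, 153]
t=5: [150, 150, 150, 151, 151, 151, 151]
t=6: [153, 153, 153, 153, 153, 153, 153]
t=7: [151, 151, 151, 151, 151, 151, 151]
t=8: [153, 153, 153, 153, 153, 153, 153]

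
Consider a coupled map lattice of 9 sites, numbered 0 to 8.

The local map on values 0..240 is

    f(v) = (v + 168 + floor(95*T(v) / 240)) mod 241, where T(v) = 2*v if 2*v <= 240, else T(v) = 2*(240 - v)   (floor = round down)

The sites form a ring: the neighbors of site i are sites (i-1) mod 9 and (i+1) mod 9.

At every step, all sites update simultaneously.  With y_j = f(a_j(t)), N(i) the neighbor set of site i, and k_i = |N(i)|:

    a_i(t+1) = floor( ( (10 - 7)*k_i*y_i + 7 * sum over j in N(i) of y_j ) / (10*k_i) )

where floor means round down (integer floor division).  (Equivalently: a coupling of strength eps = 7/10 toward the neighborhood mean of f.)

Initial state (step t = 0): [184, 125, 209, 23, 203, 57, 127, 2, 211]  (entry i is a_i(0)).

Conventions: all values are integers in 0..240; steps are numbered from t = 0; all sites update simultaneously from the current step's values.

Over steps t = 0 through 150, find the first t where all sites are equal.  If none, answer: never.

Answer: 4
Key observation: Synchronization is absorbing here: once all sites are equal they stay equal, and step 4 is the first all-equal step.

Derivation:
t=0: [184, 125, 209, 23, 203, 57, 127, 2, 211]  (not all equal)
t=1: [152, 153, 171, 174, 131, 114, 112, 157, 162]  (not all equal)
t=2: [148, 149, 150, 149, 142, 134, 136, 141, 148]  (not all equal)
t=3: [147, 147, 148, 147, 146, 145, 145, 146, 146]  (not all equal)
t=4: [147, 147, 147, 147, 147, 147, 147, 147, 147]  (all equal)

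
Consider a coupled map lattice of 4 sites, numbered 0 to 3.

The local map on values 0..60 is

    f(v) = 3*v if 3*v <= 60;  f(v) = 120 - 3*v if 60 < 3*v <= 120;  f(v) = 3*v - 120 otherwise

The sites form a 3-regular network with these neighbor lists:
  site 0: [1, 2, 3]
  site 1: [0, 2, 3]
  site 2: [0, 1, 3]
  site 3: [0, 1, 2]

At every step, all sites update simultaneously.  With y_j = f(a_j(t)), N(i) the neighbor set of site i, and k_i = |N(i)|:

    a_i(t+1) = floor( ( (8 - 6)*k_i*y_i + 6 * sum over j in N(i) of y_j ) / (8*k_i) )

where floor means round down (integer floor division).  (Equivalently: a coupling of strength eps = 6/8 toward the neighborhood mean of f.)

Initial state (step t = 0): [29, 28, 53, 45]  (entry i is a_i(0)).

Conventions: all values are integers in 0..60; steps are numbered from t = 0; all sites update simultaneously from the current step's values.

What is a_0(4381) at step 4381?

Simulating step by step:
t=0: [29, 28, 53, 45]
t=1: [30, 30, 30, 30]
t=2: [30, 30, 30, 30]

Answer: a_0(4381) = 30
Key observation: The state at step 1, [30, 30, 30, 30], reappears at step 2: the system is in a cycle of period 1 from step 1 on.  Therefore the state at step 4381 equals the state at step 1 + ((4381 - 1) mod 1) = 1, which is [30, 30, 30, 30].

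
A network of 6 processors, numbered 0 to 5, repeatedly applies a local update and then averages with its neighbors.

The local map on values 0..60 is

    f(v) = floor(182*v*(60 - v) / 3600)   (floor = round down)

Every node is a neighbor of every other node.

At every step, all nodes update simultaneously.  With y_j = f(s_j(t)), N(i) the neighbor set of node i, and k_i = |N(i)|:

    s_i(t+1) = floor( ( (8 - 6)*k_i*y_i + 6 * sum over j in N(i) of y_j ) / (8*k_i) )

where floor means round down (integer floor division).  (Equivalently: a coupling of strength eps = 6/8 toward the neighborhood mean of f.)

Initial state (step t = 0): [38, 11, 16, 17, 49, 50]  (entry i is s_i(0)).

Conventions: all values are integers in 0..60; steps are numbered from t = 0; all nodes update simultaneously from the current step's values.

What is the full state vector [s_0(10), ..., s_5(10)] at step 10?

Simulating step by step:
t=0: [38, 11, 16, 17, 49, 50]
t=1: [33, 31, 32, 32, 31, 31]
t=2: [45, 45, 45, 45, 45, 45]
t=3: [34, 34, 34, 34, 34, 34]
t=4: [44, 44, 44, 44, 44, 44]
t=5: [35, 35, 35, 35, 35, 35]
t=6: [44, 44, 44, 44, 44, 44]
t=7: [35, 35, 35, 35, 35, 35]
t=8: [44, 44, 44, 44, 44, 44]
t=9: [35, 35, 35, 35, 35, 35]
t=10: [44, 44, 44, 44, 44, 44]

Answer: [44, 44, 44, 44, 44, 44]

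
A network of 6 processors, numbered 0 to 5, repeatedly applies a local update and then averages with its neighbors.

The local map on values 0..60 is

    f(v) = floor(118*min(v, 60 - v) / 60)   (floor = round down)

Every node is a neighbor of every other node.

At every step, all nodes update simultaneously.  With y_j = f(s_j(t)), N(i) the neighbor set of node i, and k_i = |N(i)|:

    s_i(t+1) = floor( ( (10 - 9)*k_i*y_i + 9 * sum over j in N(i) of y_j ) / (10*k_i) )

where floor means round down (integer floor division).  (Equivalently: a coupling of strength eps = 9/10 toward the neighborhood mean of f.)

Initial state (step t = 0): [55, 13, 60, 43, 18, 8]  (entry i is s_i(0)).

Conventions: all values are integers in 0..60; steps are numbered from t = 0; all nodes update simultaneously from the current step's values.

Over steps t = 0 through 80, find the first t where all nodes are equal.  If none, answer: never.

Simulating step by step:
t=0: [55, 13, 60, 43, 18, 8]  (not all equal)
t=1: [20, 19, 21, 18, 18, 19]  (not all equal)
t=2: [37, 37, 37, 37, 37, 37]  (all equal)

Answer: 2
Key observation: Synchronization is absorbing here: once all nodes are equal they stay equal, and step 2 is the first all-equal step.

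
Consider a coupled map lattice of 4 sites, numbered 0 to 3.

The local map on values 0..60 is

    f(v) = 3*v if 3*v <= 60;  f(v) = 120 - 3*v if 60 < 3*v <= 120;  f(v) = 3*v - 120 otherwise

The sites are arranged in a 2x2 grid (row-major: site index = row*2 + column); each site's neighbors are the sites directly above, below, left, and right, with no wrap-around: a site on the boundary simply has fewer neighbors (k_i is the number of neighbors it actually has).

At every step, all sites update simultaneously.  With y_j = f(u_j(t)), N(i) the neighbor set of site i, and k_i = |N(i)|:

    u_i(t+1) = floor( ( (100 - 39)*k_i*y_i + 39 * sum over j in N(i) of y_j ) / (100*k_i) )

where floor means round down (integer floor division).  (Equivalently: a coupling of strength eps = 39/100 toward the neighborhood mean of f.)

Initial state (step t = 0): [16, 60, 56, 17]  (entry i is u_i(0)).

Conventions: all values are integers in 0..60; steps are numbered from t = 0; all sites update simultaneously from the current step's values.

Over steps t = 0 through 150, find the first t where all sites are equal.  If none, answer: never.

Simulating step by step:
t=0: [16, 60, 56, 17]  (not all equal)
t=1: [50, 55, 48, 52]  (not all equal)
t=2: [31, 40, 27, 35]  (not all equal)
t=3: [24, 8, 31, 16]  (not all equal)
t=4: [39, 33, 35, 39]  (not all equal)
t=5: [8, 13, 10, 8]  (not all equal)
t=6: [28, 33, 27, 28]  (not all equal)
t=7: [33, 26, 37, 33]  (not all equal)
t=8: [22, 33, 13, 22]  (not all equal)
t=9: [44, 33, 44, 44]  (not all equal)
t=10: [13, 17, 12, 13]  (not all equal)
t=11: [40, 46, 37, 40]  (not all equal)
t=12: [5, 10, 5, 5]  (not all equal)
t=13: [17, 24, 15, 17]  (not all equal)
t=14: [49, 49, 47, 49]  (not all equal)
t=15: [25, 27, 23, 25]  (not all equal)
t=16: [45, 41, 48, 45]  (not all equal)
t=17: [14, 7, 20, 14]  (not all equal)
t=18: [41, 29, 52, 41]  (not all equal)
t=19: [15, 21, 23, 15]  (not all equal)
t=20: [48, 52, 48, 48]  (not all equal)
t=21: [26, 31, 24, 26]  (not all equal)
t=22: [40, 32, 45, 40]  (not all equal)
t=23: [7, 14, 9, 7]  (not all equal)
t=24: [26, 33, 24, 26]  (not all equal)
t=25: [39, 29, 45, 39]  (not all equal)
t=26: [11, 21, 10, 11]  (not all equal)
t=27: [37, 47, 31, 37]  (not all equal)
t=28: [14, 16, 19, 14]  (not all equal)
t=29: [46, 45, 51, 46]  (not all equal)
t=30: [20, 16, 27, 20]  (not all equal)
t=31: [53, 52, 47, 53]  (not all equal)
t=32: [34, 37, 28, 34]  (not all equal)
t=33: [19, 12, 28, 19]  (not all equal)
t=34: [48, 44, 44, 48]  (not all equal)
t=35: [19, 16, 16, 19]  (not all equal)
t=36: [53, 51, 51, 53]  (not all equal)
t=37: [36, 35, 35, 36]  (not all equal)
t=38: [13, 13, 13, 13]  (all equal)

Answer: 38
Key observation: Synchronization is absorbing here: once all sites are equal they stay equal, and step 38 is the first all-equal step.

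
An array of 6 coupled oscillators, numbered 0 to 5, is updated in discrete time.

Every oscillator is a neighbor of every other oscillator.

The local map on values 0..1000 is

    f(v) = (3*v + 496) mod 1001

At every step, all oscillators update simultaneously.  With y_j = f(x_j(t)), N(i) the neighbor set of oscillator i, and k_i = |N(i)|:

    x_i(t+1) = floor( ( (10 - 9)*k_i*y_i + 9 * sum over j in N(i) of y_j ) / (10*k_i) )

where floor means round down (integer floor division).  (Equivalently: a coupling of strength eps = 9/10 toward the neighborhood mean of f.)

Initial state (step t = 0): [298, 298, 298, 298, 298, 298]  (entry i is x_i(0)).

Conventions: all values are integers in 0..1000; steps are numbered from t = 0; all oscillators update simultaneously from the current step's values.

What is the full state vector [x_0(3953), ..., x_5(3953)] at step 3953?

Answer: [480, 480, 480, 480, 480, 480]
Key observation: The state at step 0, [298, 298, 298, 298, 298, 298], reappears at step 5: the system is in a cycle of period 5 from step 0 on.  Therefore the state at step 3953 equals the state at step 0 + ((3953 - 0) mod 5) = 3, which is [480, 480, 480, 480, 480, 480].

Derivation:
t=0: [298, 298, 298, 298, 298, 298]
t=1: [389, 389, 389, 389, 389, 389]
t=2: [662, 662, 662, 662, 662, 662]
t=3: [480, 480, 480, 480, 480, 480]
t=4: [935, 935, 935, 935, 935, 935]
t=5: [298, 298, 298, 298, 298, 298]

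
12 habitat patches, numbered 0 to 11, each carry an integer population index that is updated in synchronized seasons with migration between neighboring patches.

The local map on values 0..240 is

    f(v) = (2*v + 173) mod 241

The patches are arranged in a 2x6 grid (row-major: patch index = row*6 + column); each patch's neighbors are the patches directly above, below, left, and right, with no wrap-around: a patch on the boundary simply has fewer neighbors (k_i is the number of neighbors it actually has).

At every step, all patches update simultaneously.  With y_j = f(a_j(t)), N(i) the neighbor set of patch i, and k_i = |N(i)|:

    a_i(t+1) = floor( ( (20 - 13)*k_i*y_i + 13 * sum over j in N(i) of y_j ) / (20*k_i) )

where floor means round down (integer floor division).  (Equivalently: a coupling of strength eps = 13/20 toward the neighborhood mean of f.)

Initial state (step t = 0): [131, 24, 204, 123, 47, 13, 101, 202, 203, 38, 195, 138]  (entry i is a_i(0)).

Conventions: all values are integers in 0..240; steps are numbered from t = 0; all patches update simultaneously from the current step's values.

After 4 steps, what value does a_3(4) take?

Answer: a_3(4) = 46

Derivation:
t=0: [131, 24, 204, 123, 47, 13, 101, 202, 203, 38, 195, 138]
t=1: [183, 161, 142, 91, 108, 145, 140, 131, 77, 79, 80, 163]
t=2: [93, 105, 121, 138, 144, 131, 155, 135, 138, 94, 87, 108]
t=3: [87, 156, 181, 184, 187, 187, 104, 146, 180, 155, 142, 149]
t=4: [83, 84, 43, 46, 96, 118, 156, 120, 78, 70, 139, 171]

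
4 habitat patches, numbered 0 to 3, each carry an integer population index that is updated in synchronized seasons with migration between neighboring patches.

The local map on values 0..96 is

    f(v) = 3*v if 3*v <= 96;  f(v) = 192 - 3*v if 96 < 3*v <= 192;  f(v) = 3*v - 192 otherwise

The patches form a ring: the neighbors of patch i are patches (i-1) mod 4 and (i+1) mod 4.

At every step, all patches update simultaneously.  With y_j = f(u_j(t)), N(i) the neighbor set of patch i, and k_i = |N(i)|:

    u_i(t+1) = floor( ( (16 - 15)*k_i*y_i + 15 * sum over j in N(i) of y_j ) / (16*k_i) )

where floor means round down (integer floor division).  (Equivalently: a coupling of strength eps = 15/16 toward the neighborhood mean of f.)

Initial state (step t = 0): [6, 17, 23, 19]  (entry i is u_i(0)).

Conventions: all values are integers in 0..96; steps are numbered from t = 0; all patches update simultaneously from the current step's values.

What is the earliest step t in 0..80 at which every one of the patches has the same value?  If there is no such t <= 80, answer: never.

Answer: 23
Key observation: Synchronization is absorbing here: once all patches are equal they stay equal, and step 23 is the first all-equal step.

Derivation:
t=0: [6, 17, 23, 19]  (not all equal)
t=1: [51, 43, 54, 44]  (not all equal)
t=2: [60, 36, 59, 36]  (not all equal)
t=3: [79, 17, 79, 17]  (not all equal)
t=4: [50, 45, 50, 45]  (not all equal)
t=5: [56, 42, 56, 42]  (not all equal)
t=6: [63, 26, 63, 26]  (not all equal)
t=7: [73, 7, 73, 7]  (not all equal)
t=8: [21, 26, 21, 26]  (not all equal)
t=9: [77, 63, 77, 63]  (not all equal)
t=10: [5, 36, 5, 36]  (not all equal)
t=11: [79, 19, 79, 19]  (not all equal)
t=12: [56, 45, 56, 45]  (not all equal)
t=13: [54, 26, 54, 26]  (not all equal)
t=14: [75, 33, 75, 33]  (not all equal)
t=15: [89, 36, 89, 36]  (not all equal)
t=16: [83, 75, 83, 75]  (not all equal)
t=17: [34, 55, 34, 55]  (not all equal)
t=18: [30, 86, 30, 86]  (not all equal)
t=19: [67, 88, 67, 88]  (not all equal)
t=20: [68, 12, 68, 12]  (not all equal)
t=21: [34, 13, 34, 13]  (not all equal)
t=22: [42, 86, 42, 86]  (not all equal)
t=23: [66, 66, 66, 66]  (all equal)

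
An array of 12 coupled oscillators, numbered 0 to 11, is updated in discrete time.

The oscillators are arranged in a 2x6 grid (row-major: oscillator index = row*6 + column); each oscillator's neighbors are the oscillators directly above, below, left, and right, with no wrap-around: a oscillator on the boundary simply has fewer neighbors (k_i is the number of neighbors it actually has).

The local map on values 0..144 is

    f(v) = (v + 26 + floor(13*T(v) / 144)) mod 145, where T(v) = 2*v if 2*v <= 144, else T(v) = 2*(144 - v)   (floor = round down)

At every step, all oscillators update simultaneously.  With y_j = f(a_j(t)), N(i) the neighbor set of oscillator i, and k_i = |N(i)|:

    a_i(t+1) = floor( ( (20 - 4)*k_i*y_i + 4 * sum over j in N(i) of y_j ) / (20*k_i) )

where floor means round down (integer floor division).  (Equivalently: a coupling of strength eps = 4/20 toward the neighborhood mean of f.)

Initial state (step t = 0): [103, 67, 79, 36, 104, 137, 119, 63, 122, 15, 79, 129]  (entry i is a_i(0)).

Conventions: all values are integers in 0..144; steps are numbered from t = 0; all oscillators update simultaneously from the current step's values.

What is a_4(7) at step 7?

Simulating step by step:
t=0: [103, 67, 79, 36, 104, 137, 119, 63, 122, 15, 79, 129]
t=1: [119, 107, 104, 74, 123, 30, 26, 87, 22, 47, 105, 23]
t=2: [22, 128, 129, 104, 26, 54, 57, 114, 63, 84, 119, 62]
t=3: [51, 13, 26, 122, 60, 86, 79, 13, 88, 112, 21, 88]
t=4: [84, 45, 56, 24, 88, 119, 105, 51, 115, 126, 64, 116]
t=5: [117, 83, 82, 58, 109, 15, 131, 83, 13, 18, 89, 12]
t=6: [15, 112, 112, 95, 130, 52, 23, 107, 51, 54, 114, 48]
t=7: [54, 136, 138, 119, 24, 79, 60, 130, 93, 85, 12, 74]

Answer: a_4(7) = 24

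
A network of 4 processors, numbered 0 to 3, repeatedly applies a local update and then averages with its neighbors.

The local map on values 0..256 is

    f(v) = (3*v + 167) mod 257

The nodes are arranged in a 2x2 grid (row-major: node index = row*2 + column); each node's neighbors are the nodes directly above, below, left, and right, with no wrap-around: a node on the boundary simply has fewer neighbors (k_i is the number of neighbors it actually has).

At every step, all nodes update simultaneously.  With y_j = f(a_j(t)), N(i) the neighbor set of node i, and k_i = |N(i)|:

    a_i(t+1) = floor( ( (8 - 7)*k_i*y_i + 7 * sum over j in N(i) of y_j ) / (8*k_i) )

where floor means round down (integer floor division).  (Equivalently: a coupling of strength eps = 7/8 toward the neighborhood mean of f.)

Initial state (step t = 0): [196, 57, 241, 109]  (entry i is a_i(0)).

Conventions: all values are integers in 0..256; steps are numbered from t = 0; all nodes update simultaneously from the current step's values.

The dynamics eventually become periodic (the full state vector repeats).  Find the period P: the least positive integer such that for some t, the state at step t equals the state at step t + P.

Answer: 24
Key observation: The state at step 98, [81, 135, 135, 81], reappears at step 122 — and no state repeats earlier — so the cycle the system enters has period 24.

Derivation:
t=0: [196, 57, 241, 109]
t=1: [117, 219, 224, 117]
t=2: [53, 10, 12, 53]
t=3: [183, 85, 85, 183]
t=4: [169, 197, 197, 169]
t=5: [233, 170, 170, 233]
t=6: [154, 103, 103, 154]
t=7: [206, 128, 128, 206]
t=8: [34, 16, 16, 34]
t=9: [189, 37, 37, 189]
t=10: [45, 195, 195, 45]
t=11: [213, 69, 69, 213]
t=12: [106, 45, 45, 106]
t=13: [67, 205, 205, 67]
t=14: [23, 98, 98, 23]
t=15: [208, 232, 232, 208]
t=16: [83, 29, 29, 83]
t=17: [242, 170, 170, 242]
t=18: [157, 127, 127, 157]
t=19: [45, 112, 112, 45]
t=20: [220, 70, 70, 220]
t=21: [112, 64, 64, 112]
t=22: [120, 228, 228, 120]
t=23: [71, 21, 21, 71]
t=24: [216, 136, 136, 216]
t=25: [58, 46, 46, 58]
t=26: [52, 79, 79, 52]
t=27: [136, 76, 76, 136]
t=28: [128, 70, 70, 128]
t=29: [109, 47, 47, 109]
t=30: [74, 213, 213, 74]
t=31: [47, 119, 119, 47]
t=32: [15, 45, 45, 15]
t=33: [65, 191, 191, 65]
t=34: [210, 120, 120, 210]
t=35: [14, 24, 24, 14]
t=36: [235, 212, 212, 235]
t=37: [40, 92, 92, 40]
t=38: [166, 49, 49, 166]
t=39: [68, 139, 139, 68]
t=40: [75, 108, 108, 75]
t=41: [221, 147, 147, 221]
t=42: [89, 63, 63, 89]
t=43: [108, 167, 167, 108]
t=44: [164, 224, 224, 164]
t=45: [77, 135, 135, 77]
t=46: [68, 130, 130, 68]
t=47: [51, 105, 105, 51]
t=48: [204, 83, 83, 204]
t=49: [140, 26, 26, 140]
t=50: [223, 94, 94, 223]
t=51: [176, 80, 80, 176]
t=52: [153, 177, 177, 153]
t=53: [175, 121, 121, 175]
t=54: [36, 157, 157, 36]
t=55: [110, 31, 31, 110]
t=56: [32, 210, 210, 32]
t=57: [23, 8, 8, 23]
t=58: [196, 230, 230, 196]
t=59: [105, 221, 221, 105]
t=60: [79, 204, 204, 79]
t=61: [25, 129, 129, 25]
t=62: [65, 216, 216, 65]
t=63: [51, 97, 97, 51]
t=64: [183, 80, 80, 183]
t=65: [156, 195, 195, 156]
t=66: [223, 135, 135, 223]
t=67: [58, 64, 64, 58]
t=68: [99, 86, 86, 99]
t=69: [172, 202, 202, 172]
t=70: [22, 148, 148, 22]
t=71: [114, 216, 216, 114]
t=72: [70, 226, 226, 70]
t=73: [79, 114, 114, 79]
t=74: [238, 160, 160, 238]
t=75: [130, 112, 112, 130]
t=76: [220, 68, 68, 220]
t=77: [106, 63, 63, 106]
t=78: [115, 211, 211, 115]
t=79: [57, 226, 226, 57]
t=80: [74, 80, 80, 74]
t=81: [147, 134, 134, 147]
t=82: [59, 89, 89, 59]
t=83: [165, 98, 98, 165]
t=84: [197, 155, 155, 197]
t=85: [133, 228, 228, 133]
t=86: [76, 55, 55, 76]
t=87: [82, 130, 130, 82]
t=88: [57, 141, 141, 57]
t=89: [76, 80, 80, 76]
t=90: [148, 139, 139, 148]
t=91: [73, 93, 93, 73]
t=92: [181, 136, 136, 181]
t=93: [77, 179, 179, 77]
t=94: [183, 147, 147, 183]
t=95: [107, 188, 188, 107]
t=96: [218, 229, 229, 218]
t=97: [78, 54, 54, 78]
t=98: [81, 135, 135, 81]
t=99: [69, 141, 141, 69]
t=100: [81, 111, 111, 81]
t=101: [231, 164, 164, 231]
t=102: [138, 96, 96, 138]
t=103: [181, 83, 83, 181]
t=104: [163, 191, 191, 163]
t=105: [215, 152, 152, 215]
t=106: [100, 49, 49, 100]
t=107: [76, 190, 190, 76]
t=108: [212, 148, 148, 212]
t=109: [88, 40, 40, 88]
t=110: [48, 156, 156, 48]
t=111: [112, 62, 62, 112]
t=112: [114, 227, 227, 114]
t=113: [98, 230, 230, 98]
t=114: [100, 189, 189, 100]
t=115: [218, 211, 211, 218]
t=116: [31, 47, 47, 31]
t=117: [45, 9, 9, 45]
t=118: [175, 63, 63, 175]
t=119: [108, 168, 168, 108]
t=120: [166, 224, 224, 166]
t=121: [78, 140, 140, 78]
t=122: [81, 135, 135, 81]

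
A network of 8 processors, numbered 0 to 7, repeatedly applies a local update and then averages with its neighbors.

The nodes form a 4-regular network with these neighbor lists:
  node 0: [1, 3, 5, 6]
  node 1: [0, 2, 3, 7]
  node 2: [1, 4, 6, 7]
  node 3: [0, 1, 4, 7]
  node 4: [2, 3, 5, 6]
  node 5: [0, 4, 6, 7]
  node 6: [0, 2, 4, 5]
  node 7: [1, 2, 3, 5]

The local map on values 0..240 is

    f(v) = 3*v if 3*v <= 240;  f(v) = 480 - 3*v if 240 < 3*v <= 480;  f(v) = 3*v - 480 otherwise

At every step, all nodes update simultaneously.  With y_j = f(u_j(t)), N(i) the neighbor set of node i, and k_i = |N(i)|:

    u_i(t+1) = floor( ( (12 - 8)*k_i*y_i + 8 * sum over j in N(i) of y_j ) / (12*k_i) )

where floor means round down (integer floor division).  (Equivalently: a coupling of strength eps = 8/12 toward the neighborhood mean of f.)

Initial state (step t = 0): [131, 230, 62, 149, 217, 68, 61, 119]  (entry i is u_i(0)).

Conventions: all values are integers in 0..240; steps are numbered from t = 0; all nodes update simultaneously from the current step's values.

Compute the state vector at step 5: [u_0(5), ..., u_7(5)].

Simulating step by step:
t=0: [131, 230, 62, 149, 217, 68, 61, 119]
t=1: [134, 141, 176, 109, 158, 162, 169, 146]
t=2: [66, 72, 38, 81, 41, 27, 32, 58]
t=3: [171, 192, 139, 197, 129, 125, 118, 166]
t=4: [84, 69, 76, 77, 98, 80, 91, 68]
t=5: [223, 217, 210, 214, 213, 217, 216, 219]

Answer: [223, 217, 210, 214, 213, 217, 216, 219]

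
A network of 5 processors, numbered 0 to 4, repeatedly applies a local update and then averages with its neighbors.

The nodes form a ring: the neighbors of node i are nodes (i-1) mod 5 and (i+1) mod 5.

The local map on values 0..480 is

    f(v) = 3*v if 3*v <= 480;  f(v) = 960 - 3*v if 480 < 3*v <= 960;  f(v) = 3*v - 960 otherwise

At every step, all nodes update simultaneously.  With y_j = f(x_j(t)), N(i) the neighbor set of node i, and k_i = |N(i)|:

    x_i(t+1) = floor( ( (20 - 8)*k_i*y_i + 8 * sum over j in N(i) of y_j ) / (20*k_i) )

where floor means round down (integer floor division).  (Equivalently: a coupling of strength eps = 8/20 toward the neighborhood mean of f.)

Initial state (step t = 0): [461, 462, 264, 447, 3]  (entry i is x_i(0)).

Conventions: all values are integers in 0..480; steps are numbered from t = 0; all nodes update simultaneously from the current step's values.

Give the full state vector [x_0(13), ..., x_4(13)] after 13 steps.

Simulating step by step:
t=0: [461, 462, 264, 447, 3]
t=1: [340, 373, 262, 264, 166]
t=2: [160, 142, 169, 228, 322]
t=3: [374, 442, 412, 257, 154]
t=4: [262, 307, 276, 261, 347]
t=5: [128, 84, 122, 148, 118]
t=6: [351, 301, 358, 410, 378]
t=7: [102, 75, 133, 219, 177]
t=8: [314, 276, 345, 347, 379]
t=9: [72, 97, 87, 99, 126]
t=10: [263, 270, 274, 306, 329]
t=11: [138, 151, 121, 58, 58]
t=12: [373, 427, 343, 211, 222]
t=13: [218, 238, 171, 268, 273]

Answer: [218, 238, 171, 268, 273]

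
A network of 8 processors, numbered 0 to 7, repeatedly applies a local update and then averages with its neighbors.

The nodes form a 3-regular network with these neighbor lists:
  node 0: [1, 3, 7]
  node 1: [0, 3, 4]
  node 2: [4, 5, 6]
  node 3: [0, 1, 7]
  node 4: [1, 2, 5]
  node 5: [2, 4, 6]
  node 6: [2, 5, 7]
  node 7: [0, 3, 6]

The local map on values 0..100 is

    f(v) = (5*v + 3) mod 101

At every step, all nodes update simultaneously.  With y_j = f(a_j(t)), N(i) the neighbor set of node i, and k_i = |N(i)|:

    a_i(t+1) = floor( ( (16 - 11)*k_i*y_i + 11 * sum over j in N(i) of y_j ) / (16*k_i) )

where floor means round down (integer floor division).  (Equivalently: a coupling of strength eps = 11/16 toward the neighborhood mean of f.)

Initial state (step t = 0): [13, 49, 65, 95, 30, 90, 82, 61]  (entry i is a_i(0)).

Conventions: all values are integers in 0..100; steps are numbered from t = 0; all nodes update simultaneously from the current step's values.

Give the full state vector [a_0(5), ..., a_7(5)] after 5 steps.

Simulating step by step:
t=0: [13, 49, 65, 95, 30, 90, 82, 61]
t=1: [49, 58, 33, 50, 43, 35, 20, 36]
t=2: [65, 54, 42, 66, 58, 43, 52, 48]
t=3: [40, 55, 41, 40, 50, 42, 34, 39]
t=4: [40, 35, 32, 40, 37, 33, 48, 47]
t=5: [26, 44, 64, 26, 74, 64, 50, 21]

Answer: [26, 44, 64, 26, 74, 64, 50, 21]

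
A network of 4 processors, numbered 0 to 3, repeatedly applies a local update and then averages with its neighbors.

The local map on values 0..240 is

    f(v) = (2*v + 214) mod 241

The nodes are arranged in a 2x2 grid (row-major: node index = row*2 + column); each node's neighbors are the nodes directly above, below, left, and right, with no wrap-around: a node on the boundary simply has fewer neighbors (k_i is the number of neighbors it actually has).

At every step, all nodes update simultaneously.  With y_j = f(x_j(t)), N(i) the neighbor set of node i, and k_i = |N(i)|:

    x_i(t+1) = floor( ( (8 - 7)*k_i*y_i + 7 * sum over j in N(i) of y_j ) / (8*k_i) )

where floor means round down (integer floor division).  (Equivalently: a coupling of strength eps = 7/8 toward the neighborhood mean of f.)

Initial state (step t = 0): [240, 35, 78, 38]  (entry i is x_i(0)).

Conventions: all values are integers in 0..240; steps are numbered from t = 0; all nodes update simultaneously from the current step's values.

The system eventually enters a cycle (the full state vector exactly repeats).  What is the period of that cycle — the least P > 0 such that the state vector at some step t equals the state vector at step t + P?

Answer: 24
Key observation: The state at step 107, [42, 42, 42, 42], reappears at step 131 — and no state repeats earlier — so the cycle the system enters has period 24.

Derivation:
t=0: [240, 35, 78, 38]
t=1: [101, 119, 130, 81]
t=2: [216, 162, 164, 211]
t=3: [71, 146, 146, 70]
t=4: [35, 102, 102, 35]
t=5: [160, 59, 59, 160]
t=6: [86, 56, 56, 86]
t=7: [92, 137, 137, 92]
t=8: [24, 138, 138, 24]
t=9: [9, 19, 19, 9]
t=10: [38, 204, 204, 38]
t=11: [128, 60, 60, 128]
t=12: [110, 212, 212, 110]
t=13: [160, 188, 188, 160]
t=14: [101, 59, 59, 101]
t=15: [101, 164, 164, 101]
t=16: [74, 160, 160, 74]
t=17: [60, 112, 112, 60]
t=18: [184, 106, 106, 184]
t=19: [174, 110, 110, 174]
t=20: [178, 94, 94, 178]
t=21: [151, 97, 97, 151]
t=22: [150, 50, 50, 150]
t=23: [67, 37, 37, 67]
t=24: [54, 99, 99, 54]
t=25: [159, 92, 92, 159]
t=26: [143, 63, 63, 143]
t=27: [88, 28, 28, 88]
t=28: [44, 134, 134, 44]
t=29: [7, 53, 53, 7]
t=30: [97, 209, 209, 97]
t=31: [152, 164, 164, 152]
t=32: [57, 39, 39, 57]
t=33: [55, 82, 82, 55]
t=34: [130, 89, 89, 130]
t=35: [161, 222, 222, 161]
t=36: [160, 69, 69, 160]
t=37: [103, 59, 59, 103]
t=38: [102, 168, 168, 102]
t=39: [81, 163, 163, 81]
t=40: [67, 125, 125, 67]
t=41: [208, 121, 121, 208]
t=42: [206, 156, 156, 206]
t=43: [56, 131, 131, 56]
t=44: [216, 103, 103, 216]
t=45: [177, 165, 165, 177]
t=46: [65, 83, 83, 65]
t=47: [134, 107, 107, 134]
t=48: [163, 23, 23, 163]
t=49: [23, 53, 53, 23]
t=50: [71, 26, 26, 71]
t=51: [36, 103, 103, 36]
t=52: [162, 61, 61, 162]
t=53: [90, 60, 60, 90]
t=54: [100, 145, 145, 100]
t=55: [40, 154, 154, 40]
t=56: [41, 51, 51, 41]
t=57: [72, 57, 57, 72]
t=58: [90, 113, 113, 90]
t=59: [193, 158, 158, 193]
t=60: [56, 109, 109, 56]
t=61: [177, 98, 98, 177]
t=62: [158, 96, 96, 158]
t=63: [150, 62, 62, 150]
t=64: [88, 40, 40, 88]
t=65: [65, 137, 137, 65]
t=66: [18, 90, 90, 18]
t=67: [135, 27, 27, 135]
t=68: [23, 5, 5, 23]
t=69: [198, 44, 44, 198]
t=70: [69, 119, 119, 69]
t=71: [198, 123, 123, 198]
t=72: [207, 139, 139, 207]
t=73: [27, 129, 129, 27]
t=74: [205, 52, 52, 205]
t=75: [85, 133, 133, 85]
t=76: [227, 155, 155, 227]
t=77: [60, 168, 168, 60]
t=78: [71, 89, 89, 71]
t=79: [146, 119, 119, 146]
t=80: [187, 47, 47, 187]
t=81: [71, 101, 101, 71]
t=82: [167, 122, 122, 167]
t=83: [198, 84, 84, 198]
t=84: [139, 129, 129, 139]
t=85: [203, 37, 37, 203]
t=86: [58, 126, 126, 58]
t=87: [208, 106, 106, 208]
t=88: [180, 152, 152, 180]
t=89: [43, 85, 85, 43]
t=90: [132, 69, 69, 132]
t=91: [126, 221, 221, 126]
t=92: [180, 218, 218, 180]
t=93: [158, 101, 101, 158]
t=94: [159, 63, 63, 159]
t=95: [92, 56, 56, 92]
t=96: [94, 148, 148, 94]
t=97: [44, 144, 144, 44]
t=98: [25, 55, 55, 25]
t=99: [75, 30, 30, 75]
t=100: [44, 111, 111, 44]
t=101: [178, 77, 77, 178]
t=102: [122, 92, 92, 122]
t=103: [164, 209, 209, 164]
t=104: [138, 71, 71, 138]
t=105: [101, 21, 21, 101]
t=106: [35, 155, 155, 35]
t=107: [42, 42, 42, 42]
t=108: [57, 57, 57, 57]
t=109: [87, 87, 87, 87]
t=110: [147, 147, 147, 147]
t=111: [26, 26, 26, 26]
t=112: [25, 25, 25, 25]
t=113: [23, 23, 23, 23]
t=114: [19, 19, 19, 19]
t=115: [11, 11, 11, 11]
t=116: [236, 236, 236, 236]
t=117: [204, 204, 204, 204]
t=118: [140, 140, 140, 140]
t=119: [12, 12, 12, 12]
t=120: [238, 238, 238, 238]
t=121: [208, 208, 208, 208]
t=122: [148, 148, 148, 148]
t=123: [28, 28, 28, 28]
t=124: [29, 29, 29, 29]
t=125: [31, 31, 31, 31]
t=126: [35, 35, 35, 35]
t=127: [43, 43, 43, 43]
t=128: [59, 59, 59, 59]
t=129: [91, 91, 91, 91]
t=130: [155, 155, 155, 155]
t=131: [42, 42, 42, 42]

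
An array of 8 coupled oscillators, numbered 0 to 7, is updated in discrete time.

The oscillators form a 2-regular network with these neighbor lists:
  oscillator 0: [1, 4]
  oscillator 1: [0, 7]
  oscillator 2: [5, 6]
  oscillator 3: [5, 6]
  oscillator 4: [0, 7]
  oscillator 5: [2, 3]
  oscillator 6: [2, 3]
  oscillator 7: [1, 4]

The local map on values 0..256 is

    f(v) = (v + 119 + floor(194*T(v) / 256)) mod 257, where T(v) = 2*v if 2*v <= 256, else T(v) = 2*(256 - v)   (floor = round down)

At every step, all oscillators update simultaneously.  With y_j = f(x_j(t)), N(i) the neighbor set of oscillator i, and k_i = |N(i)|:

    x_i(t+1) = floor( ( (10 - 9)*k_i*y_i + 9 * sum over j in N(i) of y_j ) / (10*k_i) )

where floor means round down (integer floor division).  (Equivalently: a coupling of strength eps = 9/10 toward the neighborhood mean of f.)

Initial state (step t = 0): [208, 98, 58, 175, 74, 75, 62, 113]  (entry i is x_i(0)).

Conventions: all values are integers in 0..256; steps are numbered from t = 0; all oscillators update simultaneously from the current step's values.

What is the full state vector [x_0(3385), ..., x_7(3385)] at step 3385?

Answer: [164, 164, 164, 164, 164, 164, 164, 164]
Key observation: The state at step 12, [165, 165, 165, 165, 165, 165, 165, 165], reappears at step 14: the system is in a cycle of period 2 from step 12 on.  Therefore the state at step 3385 equals the state at step 12 + ((3385 - 12) mod 2) = 13, which is [164, 164, 164, 164, 164, 164, 164, 164].

Derivation:
t=0: [208, 98, 58, 175, 74, 75, 62, 113]
t=1: [84, 140, 30, 46, 134, 79, 76, 84]
t=2: [167, 83, 70, 74, 83, 198, 197, 167]
t=3: [79, 153, 136, 137, 153, 53, 53, 79]
t=4: [159, 71, 244, 244, 71, 186, 186, 159]
t=5: [52, 155, 151, 151, 155, 127, 127, 52]
t=6: [177, 241, 180, 180, 241, 172, 172, 177]
t=7: [128, 154, 160, 160, 154, 157, 157, 128]
t=8: [171, 182, 168, 168, 182, 167, 167, 171]
t=9: [156, 160, 163, 163, 160, 163, 163, 156]
t=10: [167, 168, 165, 165, 168, 165, 165, 167]
t=11: [163, 163, 164, 164, 163, 164, 164, 163]
t=12: [165, 165, 165, 165, 165, 165, 165, 165]
t=13: [164, 164, 164, 164, 164, 164, 164, 164]
t=14: [165, 165, 165, 165, 165, 165, 165, 165]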